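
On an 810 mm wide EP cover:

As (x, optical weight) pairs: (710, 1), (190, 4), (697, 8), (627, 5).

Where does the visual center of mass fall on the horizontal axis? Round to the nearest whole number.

x ≈ 566

Σw = 1 + 4 + 8 + 5 = 18.
Σw·x = 1·710 + 4·190 + 8·697 + 5·627 = 10181, so x̄ = 10181/18 ≈ 565.61.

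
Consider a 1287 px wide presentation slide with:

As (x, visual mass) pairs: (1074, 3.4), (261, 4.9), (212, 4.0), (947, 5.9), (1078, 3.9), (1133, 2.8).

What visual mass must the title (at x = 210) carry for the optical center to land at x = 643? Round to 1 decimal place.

Existing Σw = 24.9 (3.4 + 4.9 + 4.0 + 5.9 + 3.9 + 2.8); existing moment 3.4·1074 + 4.9·261 + 4.0·212 + 5.9·947 + 3.9·1078 + 2.8·1133 = 18742.4.
Balance at x = 643 requires (18742.4 + w·210) / (24.9 + w) = 643.
Solving: w = (643·24.9 − 18742.4) / (210 − 643) = -2731.7 / -433 ≈ 6.31.

w ≈ 6.3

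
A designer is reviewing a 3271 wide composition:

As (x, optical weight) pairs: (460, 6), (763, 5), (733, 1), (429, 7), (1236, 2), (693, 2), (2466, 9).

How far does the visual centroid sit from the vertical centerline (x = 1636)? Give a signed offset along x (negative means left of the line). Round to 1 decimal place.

≈ -499.7

Weights sum to 6 + 5 + 1 + 7 + 2 + 2 + 9 = 32.
x: (6·460 + 5·763 + 1·733 + 7·429 + 2·1236 + 2·693 + 9·2466) / 32 = 36363 / 32 ≈ 1136.34
Offset from x = 1636: 1136.34 − 1636 ≈ -499.66.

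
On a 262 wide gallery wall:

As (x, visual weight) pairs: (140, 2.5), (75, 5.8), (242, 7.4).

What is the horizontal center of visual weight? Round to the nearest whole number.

x ≈ 164

Weights sum to 2.5 + 5.8 + 7.4 = 15.7.
x: (2.5·140 + 5.8·75 + 7.4·242) / 15.7 = 2575.8 / 15.7 ≈ 164.06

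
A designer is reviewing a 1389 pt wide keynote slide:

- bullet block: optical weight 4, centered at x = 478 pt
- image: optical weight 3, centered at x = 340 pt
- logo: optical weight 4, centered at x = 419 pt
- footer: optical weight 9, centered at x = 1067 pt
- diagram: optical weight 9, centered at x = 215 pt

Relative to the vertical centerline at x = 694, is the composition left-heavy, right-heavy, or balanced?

Total weight = 4 + 3 + 4 + 9 + 9 = 29.
x-moment: 4·478 + 3·340 + 4·419 + 9·1067 + 9·215 = 16146; centroid 16146/29 ≈ 556.76.
556.8 vs midline 694 → left-heavy.

left-heavy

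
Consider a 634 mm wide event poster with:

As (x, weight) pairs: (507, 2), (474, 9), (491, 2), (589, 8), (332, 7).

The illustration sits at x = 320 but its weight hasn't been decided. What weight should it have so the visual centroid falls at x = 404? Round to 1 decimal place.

w ≈ 23.6

Fixed elements: Σw = 2 + 9 + 2 + 8 + 7 = 28, Σw·x = 2·507 + 9·474 + 2·491 + 8·589 + 7·332 = 13298.
For the centroid to hit 404: (13298 + w·320) / (28 + w) = 404.
Solving: w = (404·28 − 13298) / (320 − 404) = -1986 / -84 ≈ 23.64.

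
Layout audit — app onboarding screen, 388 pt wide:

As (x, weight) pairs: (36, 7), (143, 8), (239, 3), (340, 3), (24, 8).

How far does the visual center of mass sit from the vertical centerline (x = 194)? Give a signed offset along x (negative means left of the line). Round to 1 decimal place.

≈ -79.3 pt

Total weight = 7 + 8 + 3 + 3 + 8 = 29.
x-moment: 7·36 + 8·143 + 3·239 + 3·340 + 8·24 = 3325; centroid 3325/29 ≈ 114.66.
Difference: 114.66 − 194 ≈ -79.34.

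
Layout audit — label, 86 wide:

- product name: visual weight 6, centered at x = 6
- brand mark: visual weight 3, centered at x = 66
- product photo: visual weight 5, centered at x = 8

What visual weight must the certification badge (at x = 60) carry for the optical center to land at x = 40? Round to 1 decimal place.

Fixed elements: Σw = 6 + 3 + 5 = 14, Σw·x = 6·6 + 3·66 + 5·8 = 274.
For the centroid to hit 40: (274 + w·60) / (14 + w) = 40.
So w = (40·14 − 274)/(60 − 40) = 286/20 ≈ 14.30.

w ≈ 14.3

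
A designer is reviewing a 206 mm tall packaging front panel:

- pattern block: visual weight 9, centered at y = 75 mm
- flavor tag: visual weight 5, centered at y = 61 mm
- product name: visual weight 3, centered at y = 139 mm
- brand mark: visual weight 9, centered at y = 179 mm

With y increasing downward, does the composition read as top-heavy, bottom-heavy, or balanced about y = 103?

bottom-heavy

Total weight = 9 + 5 + 3 + 9 = 26.
Σw·y = 9·75 + 5·61 + 3·139 + 9·179 = 3008, so ȳ = 3008/26 ≈ 115.69.
115.7 vs midline 103 → bottom-heavy.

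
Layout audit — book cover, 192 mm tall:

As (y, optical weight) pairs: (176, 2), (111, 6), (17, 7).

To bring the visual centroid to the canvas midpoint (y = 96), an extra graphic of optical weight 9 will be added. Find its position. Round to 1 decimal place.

New total weight: (2 + 6 + 7) + 9 = 24.
y: target moment 24×96 = 2304; current 2·176 + 6·111 + 7·17 = 1137; the extra graphic supplies 1167, so y = 1167/9 ≈ 129.67.

y ≈ 129.7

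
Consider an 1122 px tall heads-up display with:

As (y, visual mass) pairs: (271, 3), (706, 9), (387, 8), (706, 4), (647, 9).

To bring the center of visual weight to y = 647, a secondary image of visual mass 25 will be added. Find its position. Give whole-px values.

y ≈ 745

New total weight: (3 + 9 + 8 + 4 + 9) + 25 = 58.
y: target moment 58×647 = 37526; current 3·271 + 9·706 + 8·387 + 4·706 + 9·647 = 18910; the secondary image supplies 18616, so y = 18616/25 ≈ 744.64.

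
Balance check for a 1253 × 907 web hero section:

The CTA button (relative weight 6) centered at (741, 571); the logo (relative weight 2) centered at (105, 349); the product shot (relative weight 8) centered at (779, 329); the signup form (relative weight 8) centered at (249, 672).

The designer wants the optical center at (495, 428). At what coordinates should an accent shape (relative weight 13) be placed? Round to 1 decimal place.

New total weight: (6 + 2 + 8 + 8) + 13 = 37.
x: target moment 37×495 = 18315; current 6·741 + 2·105 + 8·779 + 8·249 = 12880; the accent shape supplies 5435, so x = 5435/13 ≈ 418.08.
y: target moment 37×428 = 15836; current 6·571 + 2·349 + 8·329 + 8·672 = 12132; the accent shape supplies 3704, so y = 3704/13 ≈ 284.92.

(418.1, 284.9)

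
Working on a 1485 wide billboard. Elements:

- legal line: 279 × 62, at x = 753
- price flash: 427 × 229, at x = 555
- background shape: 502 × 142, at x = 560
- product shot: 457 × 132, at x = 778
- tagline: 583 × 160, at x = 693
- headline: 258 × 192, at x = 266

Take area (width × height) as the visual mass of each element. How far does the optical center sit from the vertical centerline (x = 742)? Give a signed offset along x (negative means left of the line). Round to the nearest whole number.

Areas: legal line 279·62 = 17298, price flash 427·229 = 97783, background shape 502·142 = 71284, product shot 457·132 = 60324, tagline 583·160 = 93280, headline 258·192 = 49536. Total weight = 389505.
x: moment 231965687 / weight 389505 ≈ 595.54
Difference: 595.54 − 742 ≈ -146.46.

≈ -146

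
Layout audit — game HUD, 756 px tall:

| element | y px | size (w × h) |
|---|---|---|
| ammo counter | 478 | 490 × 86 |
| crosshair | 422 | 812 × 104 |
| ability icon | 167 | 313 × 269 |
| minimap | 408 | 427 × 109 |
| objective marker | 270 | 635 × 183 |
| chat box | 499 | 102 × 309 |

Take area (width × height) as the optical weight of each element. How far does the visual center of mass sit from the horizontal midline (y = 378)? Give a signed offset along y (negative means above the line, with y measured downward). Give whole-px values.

≈ -42 px

Areas: ammo counter 490·86 = 42140, crosshair 812·104 = 84448, ability icon 313·269 = 84197, minimap 427·109 = 46543, objective marker 635·183 = 116205, chat box 102·309 = 31518. Total weight = 405051.
y-moment: 42140·478 + 84448·422 + 84197·167 + 46543·408 + 116205·270 + 31518·499 = 135933251; centroid 135933251/405051 ≈ 335.60.
Against y = 378, that's 335.60 − 378 = -42.40.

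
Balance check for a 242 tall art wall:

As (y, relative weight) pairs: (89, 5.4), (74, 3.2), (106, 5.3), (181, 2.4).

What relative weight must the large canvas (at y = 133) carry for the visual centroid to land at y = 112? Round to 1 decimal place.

Existing Σw = 16.3 (5.4 + 3.2 + 5.3 + 2.4); existing moment 5.4·89 + 3.2·74 + 5.3·106 + 2.4·181 = 1713.6.
For the centroid to hit 112: (1713.6 + w·133) / (16.3 + w) = 112.
So w = (112·16.3 − 1713.6)/(133 − 112) = 112.0/21 ≈ 5.33.

w ≈ 5.3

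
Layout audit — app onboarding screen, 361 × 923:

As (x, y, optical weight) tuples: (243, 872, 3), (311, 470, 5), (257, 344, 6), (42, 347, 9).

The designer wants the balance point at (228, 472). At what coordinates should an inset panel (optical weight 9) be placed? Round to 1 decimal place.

With the inset panel, Σw becomes 3 + 5 + 6 + 9 + 9 = 32.
Along x: (4204 + 9·x) / 32 = 228 (existing moment 3·243 + 5·311 + 6·257 + 9·42 = 4204) ⇒ x = (7296 − 4204) / 9 ≈ 343.56.
Along y: (10153 + 9·y) / 32 = 472 (existing moment 3·872 + 5·470 + 6·344 + 9·347 = 10153) ⇒ y = (15104 − 10153) / 9 ≈ 550.11.

(343.6, 550.1)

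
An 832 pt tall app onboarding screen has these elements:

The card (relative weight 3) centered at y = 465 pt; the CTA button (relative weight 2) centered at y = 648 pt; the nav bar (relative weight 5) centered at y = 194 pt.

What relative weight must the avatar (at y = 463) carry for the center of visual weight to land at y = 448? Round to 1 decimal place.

w ≈ 54.6

Fixed elements: Σw = 3 + 2 + 5 = 10, Σw·y = 3·465 + 2·648 + 5·194 = 3661.
Balance at y = 448 requires (3661 + w·463) / (10 + w) = 448.
Rearranging, w·(463 − 448) = 448·10 − 3661 = 819, so w ≈ 819/15 = 54.60.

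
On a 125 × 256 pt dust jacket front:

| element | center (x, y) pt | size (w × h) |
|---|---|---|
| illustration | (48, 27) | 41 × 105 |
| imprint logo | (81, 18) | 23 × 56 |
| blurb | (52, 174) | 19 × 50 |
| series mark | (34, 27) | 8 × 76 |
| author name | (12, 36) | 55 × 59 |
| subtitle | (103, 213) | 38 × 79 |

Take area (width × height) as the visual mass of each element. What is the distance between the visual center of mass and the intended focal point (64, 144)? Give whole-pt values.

≈ 64 pt

Taking area as weight: illustration 41·105 = 4305, imprint logo 23·56 = 1288, blurb 19·50 = 950, series mark 8·76 = 608, author name 55·59 = 3245, subtitle 38·79 = 3002. Sum 13398.
x-moment: 4305·48 + 1288·81 + 950·52 + 608·34 + 3245·12 + 3002·103 = 729186; centroid 729186/13398 ≈ 54.42.
y-moment: 4305·27 + 1288·18 + 950·174 + 608·27 + 3245·36 + 3002·213 = 1077381; centroid 1077381/13398 ≈ 80.41.
Relative to (64, 144): Δ = (-9.58, -63.59); |Δ| = √(-9.58² + -63.59²) ≈ 64.30.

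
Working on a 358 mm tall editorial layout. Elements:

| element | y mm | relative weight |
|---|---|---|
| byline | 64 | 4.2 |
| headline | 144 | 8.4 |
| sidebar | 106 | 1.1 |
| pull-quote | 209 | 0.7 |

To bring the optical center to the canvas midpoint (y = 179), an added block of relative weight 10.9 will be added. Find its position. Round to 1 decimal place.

y ≈ 255.7

After adding the added block, total weight = 4.2 + 8.4 + 1.1 + 0.7 + 10.9 = 25.3.
y: target moment 25.3×179 = 4528.7; current 4.2·64 + 8.4·144 + 1.1·106 + 0.7·209 = 1741.3; the added block supplies 2787.4, so y = 2787.4/10.9 ≈ 255.72.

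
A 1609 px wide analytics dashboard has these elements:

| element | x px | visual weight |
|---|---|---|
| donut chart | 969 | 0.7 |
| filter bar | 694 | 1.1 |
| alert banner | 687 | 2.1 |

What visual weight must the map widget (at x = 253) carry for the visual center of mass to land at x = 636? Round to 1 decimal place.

Known weights sum to 0.7 + 1.1 + 2.1 = 3.9; their moment is 0.7·969 + 1.1·694 + 2.1·687 = 2884.4.
For the centroid to hit 636: (2884.4 + w·253) / (3.9 + w) = 636.
Solving: w = (636·3.9 − 2884.4) / (253 − 636) = -404.0 / -383 ≈ 1.05.

w ≈ 1.1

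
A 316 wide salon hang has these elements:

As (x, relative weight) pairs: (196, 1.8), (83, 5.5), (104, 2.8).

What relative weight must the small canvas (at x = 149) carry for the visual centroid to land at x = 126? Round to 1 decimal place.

w ≈ 7.5

Known weights sum to 1.8 + 5.5 + 2.8 = 10.1; their moment is 1.8·196 + 5.5·83 + 2.8·104 = 1100.5.
For the centroid to hit 126: (1100.5 + w·149) / (10.1 + w) = 126.
Rearranging, w·(149 − 126) = 126·10.1 − 1100.5 = 172.1, so w ≈ 172.1/23 = 7.48.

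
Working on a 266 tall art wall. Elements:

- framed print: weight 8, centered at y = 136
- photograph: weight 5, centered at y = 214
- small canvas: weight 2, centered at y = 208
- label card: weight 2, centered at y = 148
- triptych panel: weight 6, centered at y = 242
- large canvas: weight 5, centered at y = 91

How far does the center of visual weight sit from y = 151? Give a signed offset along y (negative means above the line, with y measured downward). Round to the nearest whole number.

Σw = 8 + 5 + 2 + 2 + 6 + 5 = 28.
Σw·y = 8·136 + 5·214 + 2·208 + 2·148 + 6·242 + 5·91 = 4777, so ȳ = 4777/28 ≈ 170.61.
Against y = 151, that's 170.61 − 151 = 19.61.

≈ 20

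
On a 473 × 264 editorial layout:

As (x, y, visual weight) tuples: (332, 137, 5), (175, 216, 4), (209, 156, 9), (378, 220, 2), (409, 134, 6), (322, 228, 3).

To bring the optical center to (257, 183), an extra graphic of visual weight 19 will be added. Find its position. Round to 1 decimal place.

(206.3, 205.4)

New total weight: (5 + 4 + 9 + 2 + 6 + 3) + 19 = 48.
Along x: (8417 + 19·x) / 48 = 257 (existing moment 5·332 + 4·175 + 9·209 + 2·378 + 6·409 + 3·322 = 8417) ⇒ x = (12336 − 8417) / 19 ≈ 206.26.
Along y: (4881 + 19·y) / 48 = 183 (existing moment 5·137 + 4·216 + 9·156 + 2·220 + 6·134 + 3·228 = 4881) ⇒ y = (8784 − 4881) / 19 ≈ 205.42.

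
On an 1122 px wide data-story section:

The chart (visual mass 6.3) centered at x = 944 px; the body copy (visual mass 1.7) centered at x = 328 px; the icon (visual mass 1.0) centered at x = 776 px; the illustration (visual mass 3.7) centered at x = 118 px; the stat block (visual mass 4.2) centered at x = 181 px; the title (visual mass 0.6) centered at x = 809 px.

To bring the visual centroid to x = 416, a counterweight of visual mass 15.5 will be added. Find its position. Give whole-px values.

With the counterweight, Σw becomes 6.3 + 1.7 + 1.0 + 3.7 + 4.2 + 0.6 + 15.5 = 33.0.
Along x: (8963.0 + 15.5·x) / 33.0 = 416 (existing moment 6.3·944 + 1.7·328 + 1.0·776 + 3.7·118 + 4.2·181 + 0.6·809 = 8963.0) ⇒ x = (13728.0 − 8963.0) / 15.5 ≈ 307.42.

x ≈ 307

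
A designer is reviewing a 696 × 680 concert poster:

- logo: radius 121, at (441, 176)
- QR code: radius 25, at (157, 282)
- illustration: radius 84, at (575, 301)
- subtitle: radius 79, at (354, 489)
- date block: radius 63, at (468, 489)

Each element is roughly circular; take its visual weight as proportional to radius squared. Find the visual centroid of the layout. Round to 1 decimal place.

(451.2, 303.4)

Weights ∝ r²: logo 121² = 14641, QR code 25² = 625, illustration 84² = 7056, subtitle 79² = 6241, date block 63² = 3969; Σw = 32532.
x-moment: 14641·441 + 625·157 + 7056·575 + 6241·354 + 3969·468 = 14678812; centroid 14678812/32532 ≈ 451.21.
y-moment: 14641·176 + 625·282 + 7056·301 + 6241·489 + 3969·489 = 9869612; centroid 9869612/32532 ≈ 303.38.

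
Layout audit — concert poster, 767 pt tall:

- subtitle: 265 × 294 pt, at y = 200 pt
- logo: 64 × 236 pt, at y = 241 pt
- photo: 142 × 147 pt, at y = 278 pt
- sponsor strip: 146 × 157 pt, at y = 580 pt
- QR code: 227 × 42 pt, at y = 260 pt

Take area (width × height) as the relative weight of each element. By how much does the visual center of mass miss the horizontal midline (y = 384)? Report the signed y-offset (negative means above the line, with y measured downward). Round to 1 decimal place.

Areas: subtitle 265·294 = 77910, logo 64·236 = 15104, photo 142·147 = 20874, sponsor strip 146·157 = 22922, QR code 227·42 = 9534. Total weight = 146344.
y: (77910·200 + 15104·241 + 20874·278 + 22922·580 + 9534·260) / 146344 = 40798636 / 146344 ≈ 278.79
Difference: 278.79 − 384 ≈ -105.21.

≈ -105.2 pt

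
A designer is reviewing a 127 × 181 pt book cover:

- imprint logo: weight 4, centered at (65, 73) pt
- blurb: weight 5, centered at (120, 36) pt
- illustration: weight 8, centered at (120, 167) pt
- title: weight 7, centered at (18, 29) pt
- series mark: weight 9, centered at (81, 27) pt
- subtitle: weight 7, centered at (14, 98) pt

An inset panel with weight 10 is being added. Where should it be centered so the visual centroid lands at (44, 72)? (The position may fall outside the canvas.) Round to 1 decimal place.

After adding the inset panel, total weight = 4 + 5 + 8 + 7 + 9 + 7 + 10 = 50.
x: target moment 50×44 = 2200; current 4·65 + 5·120 + 8·120 + 7·18 + 9·81 + 7·14 = 2773; the inset panel supplies -573, so x = -573/10 ≈ -57.30.
y: target moment 50×72 = 3600; current 4·73 + 5·36 + 8·167 + 7·29 + 9·27 + 7·98 = 2940; the inset panel supplies 660, so y = 660/10 ≈ 66.00.

(-57.3, 66.0)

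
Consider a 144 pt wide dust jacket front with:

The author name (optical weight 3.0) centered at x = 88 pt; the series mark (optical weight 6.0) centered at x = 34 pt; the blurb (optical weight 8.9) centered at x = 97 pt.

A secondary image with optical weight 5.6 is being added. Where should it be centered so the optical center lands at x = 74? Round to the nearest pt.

New total weight: (3.0 + 6.0 + 8.9) + 5.6 = 23.5.
x: need Σw·x = 23.5·74 = 1739.0. Existing = 3.0·88 + 6.0·34 + 8.9·97 = 1331.3. Remainder 407.7 / 5.6 ≈ 72.80.

x ≈ 73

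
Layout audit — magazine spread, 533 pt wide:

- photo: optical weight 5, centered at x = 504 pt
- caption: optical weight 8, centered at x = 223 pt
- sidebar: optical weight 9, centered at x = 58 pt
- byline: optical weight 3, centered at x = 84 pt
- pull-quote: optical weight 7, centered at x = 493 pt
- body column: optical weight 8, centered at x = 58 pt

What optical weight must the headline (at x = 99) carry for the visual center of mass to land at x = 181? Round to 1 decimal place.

w ≈ 21.4

Existing Σw = 40 (5 + 8 + 9 + 3 + 7 + 8); existing moment 5·504 + 8·223 + 9·58 + 3·84 + 7·493 + 8·58 = 8993.
For the centroid to hit 181: (8993 + w·99) / (40 + w) = 181.
So w = (181·40 − 8993)/(99 − 181) = -1753/-82 ≈ 21.38.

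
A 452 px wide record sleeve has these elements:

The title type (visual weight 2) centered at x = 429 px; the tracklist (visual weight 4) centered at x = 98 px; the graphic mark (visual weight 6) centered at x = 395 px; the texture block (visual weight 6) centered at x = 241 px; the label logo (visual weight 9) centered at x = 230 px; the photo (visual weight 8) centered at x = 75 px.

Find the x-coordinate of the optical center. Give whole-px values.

Total weight = 2 + 4 + 6 + 6 + 9 + 8 = 35.
x-moment: 2·429 + 4·98 + 6·395 + 6·241 + 9·230 + 8·75 = 7736; centroid 7736/35 ≈ 221.03.

x ≈ 221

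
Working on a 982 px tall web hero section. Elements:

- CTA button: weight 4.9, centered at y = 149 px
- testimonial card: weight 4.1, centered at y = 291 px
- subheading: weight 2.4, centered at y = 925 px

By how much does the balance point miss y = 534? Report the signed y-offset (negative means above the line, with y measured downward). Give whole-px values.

Total weight = 4.9 + 4.1 + 2.4 = 11.4.
Σw·y = 4.9·149 + 4.1·291 + 2.4·925 = 4143.2, so ȳ = 4143.2/11.4 ≈ 363.44.
Offset from y = 534: 363.44 − 534 ≈ -170.56.

≈ -171 px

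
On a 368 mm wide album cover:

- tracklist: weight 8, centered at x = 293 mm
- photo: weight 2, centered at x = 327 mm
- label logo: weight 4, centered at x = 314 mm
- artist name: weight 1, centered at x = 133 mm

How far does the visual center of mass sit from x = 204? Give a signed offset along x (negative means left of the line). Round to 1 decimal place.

Weights sum to 8 + 2 + 4 + 1 = 15.
Σw·x = 8·293 + 2·327 + 4·314 + 1·133 = 4387, so x̄ = 4387/15 ≈ 292.47.
Difference: 292.47 − 204 ≈ 88.47.

≈ 88.5 mm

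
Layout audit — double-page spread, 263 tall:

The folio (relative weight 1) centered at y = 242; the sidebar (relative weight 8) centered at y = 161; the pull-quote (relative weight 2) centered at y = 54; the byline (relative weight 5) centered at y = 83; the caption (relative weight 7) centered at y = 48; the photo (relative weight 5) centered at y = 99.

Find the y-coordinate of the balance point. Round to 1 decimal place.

y ≈ 103.0

Σw = 1 + 8 + 2 + 5 + 7 + 5 = 28.
Σw·y = 2884; ȳ = 2884/28 ≈ 103.00.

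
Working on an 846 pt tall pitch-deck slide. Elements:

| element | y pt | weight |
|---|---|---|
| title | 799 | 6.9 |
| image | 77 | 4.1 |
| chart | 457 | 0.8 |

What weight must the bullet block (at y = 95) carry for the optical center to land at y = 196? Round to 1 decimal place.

Fixed elements: Σw = 6.9 + 4.1 + 0.8 = 11.8, Σw·y = 6.9·799 + 4.1·77 + 0.8·457 = 6194.4.
For the centroid to hit 196: (6194.4 + w·95) / (11.8 + w) = 196.
So w = (196·11.8 − 6194.4)/(95 − 196) = -3881.6/-101 ≈ 38.43.

w ≈ 38.4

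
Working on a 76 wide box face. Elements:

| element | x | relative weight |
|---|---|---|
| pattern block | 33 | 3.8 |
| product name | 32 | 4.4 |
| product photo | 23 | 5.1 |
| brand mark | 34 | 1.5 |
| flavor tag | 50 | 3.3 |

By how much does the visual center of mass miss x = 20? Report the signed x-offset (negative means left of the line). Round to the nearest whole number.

≈ 13

Total weight = 3.8 + 4.4 + 5.1 + 1.5 + 3.3 = 18.1.
Σw·x = 3.8·33 + 4.4·32 + 5.1·23 + 1.5·34 + 3.3·50 = 599.5, so x̄ = 599.5/18.1 ≈ 33.12.
Against x = 20, that's 33.12 − 20 = 13.12.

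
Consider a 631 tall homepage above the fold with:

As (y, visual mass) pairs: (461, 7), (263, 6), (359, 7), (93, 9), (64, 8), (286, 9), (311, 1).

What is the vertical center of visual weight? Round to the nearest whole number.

y ≈ 246

Weights sum to 7 + 6 + 7 + 9 + 8 + 9 + 1 = 47.
y-moment: 7·461 + 6·263 + 7·359 + 9·93 + 8·64 + 9·286 + 1·311 = 11552; centroid 11552/47 ≈ 245.79.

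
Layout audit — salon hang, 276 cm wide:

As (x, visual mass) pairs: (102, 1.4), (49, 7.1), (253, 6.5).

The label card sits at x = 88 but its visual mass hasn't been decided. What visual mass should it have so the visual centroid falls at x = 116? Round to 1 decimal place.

Known weights sum to 1.4 + 7.1 + 6.5 = 15.0; their moment is 1.4·102 + 7.1·49 + 6.5·253 = 2135.2.
For the centroid to hit 116: (2135.2 + w·88) / (15.0 + w) = 116.
Solving: w = (116·15.0 − 2135.2) / (88 − 116) = -395.2 / -28 ≈ 14.11.

w ≈ 14.1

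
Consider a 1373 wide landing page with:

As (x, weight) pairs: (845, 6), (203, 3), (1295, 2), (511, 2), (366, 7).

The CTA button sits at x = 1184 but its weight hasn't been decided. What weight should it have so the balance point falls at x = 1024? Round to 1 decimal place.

Existing Σw = 20 (6 + 3 + 2 + 2 + 7); existing moment 6·845 + 3·203 + 2·1295 + 2·511 + 7·366 = 11853.
Set Σw·x/Σw = 1024: (11853 + 1184w) = 1024·(20 + w).
So w = (1024·20 − 11853)/(1184 − 1024) = 8627/160 ≈ 53.92.

w ≈ 53.9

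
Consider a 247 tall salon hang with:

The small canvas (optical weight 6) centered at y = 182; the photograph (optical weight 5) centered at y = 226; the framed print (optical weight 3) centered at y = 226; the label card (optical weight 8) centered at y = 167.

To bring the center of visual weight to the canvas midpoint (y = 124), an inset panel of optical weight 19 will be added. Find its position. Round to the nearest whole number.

y ≈ 45

New total weight: (6 + 5 + 3 + 8) + 19 = 41.
Along y: (4236 + 19·y) / 41 = 124 (existing moment 6·182 + 5·226 + 3·226 + 8·167 = 4236) ⇒ y = (5084 − 4236) / 19 ≈ 44.63.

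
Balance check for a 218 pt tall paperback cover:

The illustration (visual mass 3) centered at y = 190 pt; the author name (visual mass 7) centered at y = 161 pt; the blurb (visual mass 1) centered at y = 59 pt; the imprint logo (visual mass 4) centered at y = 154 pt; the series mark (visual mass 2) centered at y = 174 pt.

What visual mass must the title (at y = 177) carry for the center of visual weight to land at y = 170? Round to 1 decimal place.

Fixed elements: Σw = 3 + 7 + 1 + 4 + 2 = 17, Σw·y = 3·190 + 7·161 + 1·59 + 4·154 + 2·174 = 2720.
Set Σw·y/Σw = 170: (2720 + 177w) = 170·(17 + w).
So w = (170·17 − 2720)/(177 − 170) = 170/7 ≈ 24.29.

w ≈ 24.3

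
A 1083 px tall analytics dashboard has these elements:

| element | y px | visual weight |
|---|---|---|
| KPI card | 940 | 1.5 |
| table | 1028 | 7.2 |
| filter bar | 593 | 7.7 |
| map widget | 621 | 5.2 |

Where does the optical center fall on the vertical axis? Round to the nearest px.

y ≈ 769

Weights sum to 1.5 + 7.2 + 7.7 + 5.2 = 21.6.
y-moment: 1.5·940 + 7.2·1028 + 7.7·593 + 5.2·621 = 16606.9; centroid 16606.9/21.6 ≈ 768.84.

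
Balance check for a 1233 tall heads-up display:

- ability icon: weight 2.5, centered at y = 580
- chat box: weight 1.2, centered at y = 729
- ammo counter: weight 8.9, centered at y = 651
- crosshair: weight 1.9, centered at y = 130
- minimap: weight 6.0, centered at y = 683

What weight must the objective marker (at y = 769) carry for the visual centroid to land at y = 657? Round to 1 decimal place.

w ≈ 9.0

Fixed elements: Σw = 2.5 + 1.2 + 8.9 + 1.9 + 6.0 = 20.5, Σw·y = 2.5·580 + 1.2·729 + 8.9·651 + 1.9·130 + 6.0·683 = 12463.7.
For the centroid to hit 657: (12463.7 + w·769) / (20.5 + w) = 657.
So w = (657·20.5 − 12463.7)/(769 − 657) = 1004.8/112 ≈ 8.97.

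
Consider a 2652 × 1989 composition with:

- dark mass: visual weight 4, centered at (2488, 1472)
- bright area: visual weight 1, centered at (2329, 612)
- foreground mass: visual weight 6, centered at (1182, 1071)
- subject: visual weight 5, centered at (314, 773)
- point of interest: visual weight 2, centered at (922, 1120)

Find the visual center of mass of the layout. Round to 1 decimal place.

(1265.9, 1057.3)

Total weight = 4 + 1 + 6 + 5 + 2 = 18.
Σw·x = 4·2488 + 1·2329 + 6·1182 + 5·314 + 2·922 = 22787, so x̄ = 22787/18 ≈ 1265.94.
Σw·y = 4·1472 + 1·612 + 6·1071 + 5·773 + 2·1120 = 19031, so ȳ = 19031/18 ≈ 1057.28.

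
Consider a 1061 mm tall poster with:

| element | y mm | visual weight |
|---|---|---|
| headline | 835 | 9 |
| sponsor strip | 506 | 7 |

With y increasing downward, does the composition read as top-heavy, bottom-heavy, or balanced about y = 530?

Weights sum to 9 + 7 = 16.
Σw·y = 9·835 + 7·506 = 11057, so ȳ = 11057/16 ≈ 691.06.
Since 691.1 is below (larger y than) 530, the composition reads bottom-heavy.

bottom-heavy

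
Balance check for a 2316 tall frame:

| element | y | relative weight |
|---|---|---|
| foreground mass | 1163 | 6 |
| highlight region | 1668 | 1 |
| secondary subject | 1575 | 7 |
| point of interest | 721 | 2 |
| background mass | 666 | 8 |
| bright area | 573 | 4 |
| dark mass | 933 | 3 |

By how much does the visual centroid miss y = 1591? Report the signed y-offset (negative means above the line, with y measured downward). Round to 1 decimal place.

≈ -573.8

Weights sum to 6 + 1 + 7 + 2 + 8 + 4 + 3 = 31.
y: (6·1163 + 1·1668 + 7·1575 + 2·721 + 8·666 + 4·573 + 3·933) / 31 = 31532 / 31 ≈ 1017.16
Offset from y = 1591: 1017.16 − 1591 ≈ -573.84.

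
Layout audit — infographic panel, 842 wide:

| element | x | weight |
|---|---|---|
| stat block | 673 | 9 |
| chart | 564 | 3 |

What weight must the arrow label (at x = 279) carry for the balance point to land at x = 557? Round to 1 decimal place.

w ≈ 3.8

Existing Σw = 12 (9 + 3); existing moment 9·673 + 3·564 = 7749.
For the centroid to hit 557: (7749 + w·279) / (12 + w) = 557.
Rearranging, w·(279 − 557) = 557·12 − 7749 = -1065, so w ≈ -1065/-278 = 3.83.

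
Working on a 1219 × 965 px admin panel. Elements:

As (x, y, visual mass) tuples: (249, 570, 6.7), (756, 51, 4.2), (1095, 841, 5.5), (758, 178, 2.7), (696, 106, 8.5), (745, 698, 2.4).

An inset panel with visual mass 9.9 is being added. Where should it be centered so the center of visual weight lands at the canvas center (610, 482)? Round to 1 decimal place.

(376.0, 759.2)

After adding the inset panel, total weight = 6.7 + 4.2 + 5.5 + 2.7 + 8.5 + 2.4 + 9.9 = 39.9.
x: target moment 39.9×610 = 24339.0; current 6.7·249 + 4.2·756 + 5.5·1095 + 2.7·758 + 8.5·696 + 2.4·745 = 20616.6; the inset panel supplies 3722.4, so x = 3722.4/9.9 ≈ 376.00.
y: target moment 39.9×482 = 19231.8; current 6.7·570 + 4.2·51 + 5.5·841 + 2.7·178 + 8.5·106 + 2.4·698 = 11715.5; the inset panel supplies 7516.3, so y = 7516.3/9.9 ≈ 759.22.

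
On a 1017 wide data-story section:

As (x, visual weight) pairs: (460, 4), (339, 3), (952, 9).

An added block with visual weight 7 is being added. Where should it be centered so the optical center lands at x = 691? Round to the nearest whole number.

x ≈ 638

After adding the added block, total weight = 4 + 3 + 9 + 7 = 23.
Along x: (11425 + 7·x) / 23 = 691 (existing moment 4·460 + 3·339 + 9·952 = 11425) ⇒ x = (15893 − 11425) / 7 ≈ 638.29.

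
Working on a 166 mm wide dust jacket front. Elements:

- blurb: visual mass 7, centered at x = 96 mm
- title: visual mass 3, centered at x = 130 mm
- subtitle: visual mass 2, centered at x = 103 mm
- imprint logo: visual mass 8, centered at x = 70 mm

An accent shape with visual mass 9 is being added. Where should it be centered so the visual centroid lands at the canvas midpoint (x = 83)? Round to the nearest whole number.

x ≈ 64

After adding the accent shape, total weight = 7 + 3 + 2 + 8 + 9 = 29.
x: target moment 29×83 = 2407; current 7·96 + 3·130 + 2·103 + 8·70 = 1828; the accent shape supplies 579, so x = 579/9 ≈ 64.33.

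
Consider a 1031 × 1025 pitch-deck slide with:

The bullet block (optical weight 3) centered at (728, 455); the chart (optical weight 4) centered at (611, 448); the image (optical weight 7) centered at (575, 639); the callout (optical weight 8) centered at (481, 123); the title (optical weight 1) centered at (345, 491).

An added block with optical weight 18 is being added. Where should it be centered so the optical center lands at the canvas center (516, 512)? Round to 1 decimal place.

With the added block, Σw becomes 3 + 4 + 7 + 8 + 1 + 18 = 41.
x: target moment 41×516 = 21156; current 3·728 + 4·611 + 7·575 + 8·481 + 1·345 = 12846; the added block supplies 8310, so x = 8310/18 ≈ 461.67.
y: target moment 41×512 = 20992; current 3·455 + 4·448 + 7·639 + 8·123 + 1·491 = 9105; the added block supplies 11887, so y = 11887/18 ≈ 660.39.

(461.7, 660.4)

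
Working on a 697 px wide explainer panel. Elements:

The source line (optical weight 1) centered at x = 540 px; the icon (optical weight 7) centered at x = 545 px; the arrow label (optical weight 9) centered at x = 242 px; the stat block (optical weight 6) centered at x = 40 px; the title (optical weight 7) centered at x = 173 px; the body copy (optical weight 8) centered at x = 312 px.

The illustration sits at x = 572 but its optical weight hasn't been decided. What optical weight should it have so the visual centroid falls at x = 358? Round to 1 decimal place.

Existing Σw = 38 (1 + 7 + 9 + 6 + 7 + 8); existing moment 1·540 + 7·545 + 9·242 + 6·40 + 7·173 + 8·312 = 10480.
Balance at x = 358 requires (10480 + w·572) / (38 + w) = 358.
Rearranging, w·(572 − 358) = 358·38 − 10480 = 3124, so w ≈ 3124/214 = 14.60.

w ≈ 14.6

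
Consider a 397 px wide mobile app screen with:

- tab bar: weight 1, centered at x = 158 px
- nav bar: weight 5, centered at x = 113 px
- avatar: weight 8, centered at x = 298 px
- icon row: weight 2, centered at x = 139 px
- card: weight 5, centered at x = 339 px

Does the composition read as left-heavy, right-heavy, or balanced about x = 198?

Σw = 1 + 5 + 8 + 2 + 5 = 21.
x: (1·158 + 5·113 + 8·298 + 2·139 + 5·339) / 21 = 5080 / 21 ≈ 241.90
241.9 lies right of the midline 198, so the layout is right-heavy.

right-heavy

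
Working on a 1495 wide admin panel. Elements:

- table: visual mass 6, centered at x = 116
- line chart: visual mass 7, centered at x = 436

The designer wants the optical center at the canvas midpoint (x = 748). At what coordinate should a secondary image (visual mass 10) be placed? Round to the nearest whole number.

x ≈ 1346

With the secondary image, Σw becomes 6 + 7 + 10 = 23.
x: need Σw·x = 23·748 = 17204. Existing = 6·116 + 7·436 = 3748. Remainder 13456 / 10 ≈ 1345.60.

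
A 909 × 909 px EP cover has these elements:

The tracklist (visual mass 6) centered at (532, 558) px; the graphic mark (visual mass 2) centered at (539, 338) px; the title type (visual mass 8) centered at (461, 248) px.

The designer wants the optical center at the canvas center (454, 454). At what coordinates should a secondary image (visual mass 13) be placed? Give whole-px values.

(401, 551)

New total weight: (6 + 2 + 8) + 13 = 29.
x: target moment 29×454 = 13166; current 6·532 + 2·539 + 8·461 = 7958; the secondary image supplies 5208, so x = 5208/13 ≈ 400.62.
y: target moment 29×454 = 13166; current 6·558 + 2·338 + 8·248 = 6008; the secondary image supplies 7158, so y = 7158/13 ≈ 550.62.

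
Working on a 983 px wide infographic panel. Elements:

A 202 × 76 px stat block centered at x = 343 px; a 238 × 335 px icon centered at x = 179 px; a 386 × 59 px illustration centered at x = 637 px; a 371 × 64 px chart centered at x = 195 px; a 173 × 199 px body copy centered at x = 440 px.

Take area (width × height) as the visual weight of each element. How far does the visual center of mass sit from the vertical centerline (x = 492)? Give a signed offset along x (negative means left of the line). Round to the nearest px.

≈ -186 px

Areas → weights: stat block 202·76 = 15352, icon 238·335 = 79730, illustration 386·59 = 22774, chart 371·64 = 23744, body copy 173·199 = 34427; Σw = 176027.
x: (15352·343 + 79730·179 + 22774·637 + 23744·195 + 34427·440) / 176027 = 53822404 / 176027 ≈ 305.76
Against x = 492, that's 305.76 − 492 = -186.24.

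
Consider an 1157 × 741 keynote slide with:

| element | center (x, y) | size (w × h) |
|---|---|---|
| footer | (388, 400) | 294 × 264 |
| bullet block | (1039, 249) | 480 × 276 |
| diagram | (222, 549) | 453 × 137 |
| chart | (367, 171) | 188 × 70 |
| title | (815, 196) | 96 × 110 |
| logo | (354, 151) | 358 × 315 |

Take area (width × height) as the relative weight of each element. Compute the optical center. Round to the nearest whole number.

Taking area as weight: footer 294·264 = 77616, bullet block 480·276 = 132480, diagram 453·137 = 62061, chart 188·70 = 13160, title 96·110 = 10560, logo 358·315 = 112770. Sum 408647.
x-moment: 77616·388 + 132480·1039 + 62061·222 + 13160·367 + 10560·815 + 112770·354 = 234895970; centroid 234895970/408647 ≈ 574.81.
y-moment: 77616·400 + 132480·249 + 62061·549 + 13160·171 + 10560·196 + 112770·151 = 119453799; centroid 119453799/408647 ≈ 292.32.

(575, 292)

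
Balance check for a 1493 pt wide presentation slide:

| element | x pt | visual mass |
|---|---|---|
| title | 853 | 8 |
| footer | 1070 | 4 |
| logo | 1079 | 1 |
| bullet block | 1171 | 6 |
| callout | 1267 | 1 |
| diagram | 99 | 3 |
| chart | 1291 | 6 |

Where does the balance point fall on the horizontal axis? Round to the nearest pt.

Σw = 8 + 4 + 1 + 6 + 1 + 3 + 6 = 29.
Σw·x = 8·853 + 4·1070 + 1·1079 + 6·1171 + 1·1267 + 3·99 + 6·1291 = 28519, so x̄ = 28519/29 ≈ 983.41.

x ≈ 983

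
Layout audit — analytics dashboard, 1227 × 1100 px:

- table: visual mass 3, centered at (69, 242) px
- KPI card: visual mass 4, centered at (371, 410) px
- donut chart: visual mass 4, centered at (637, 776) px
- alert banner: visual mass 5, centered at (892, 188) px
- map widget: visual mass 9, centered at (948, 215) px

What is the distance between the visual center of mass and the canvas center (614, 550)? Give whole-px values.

≈ 229 px

Total weight = 3 + 4 + 4 + 5 + 9 = 25.
x: (3·69 + 4·371 + 4·637 + 5·892 + 9·948) / 25 = 17231 / 25 ≈ 689.24
y: (3·242 + 4·410 + 4·776 + 5·188 + 9·215) / 25 = 8345 / 25 ≈ 333.80
Offset from (614, 550): Δx ≈ 75.24, Δy ≈ -216.20; distance = √(Δx² + Δy²) ≈ 228.92.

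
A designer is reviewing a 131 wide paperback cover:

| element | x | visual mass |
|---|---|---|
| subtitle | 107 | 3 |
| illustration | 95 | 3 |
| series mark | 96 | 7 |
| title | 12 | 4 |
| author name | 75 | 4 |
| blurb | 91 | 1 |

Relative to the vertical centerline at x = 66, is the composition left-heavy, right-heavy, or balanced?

right-heavy

Total weight = 3 + 3 + 7 + 4 + 4 + 1 = 22.
Σw·x = 1717; x̄ = 1717/22 ≈ 78.05.
78.0 vs midline 66 → right-heavy.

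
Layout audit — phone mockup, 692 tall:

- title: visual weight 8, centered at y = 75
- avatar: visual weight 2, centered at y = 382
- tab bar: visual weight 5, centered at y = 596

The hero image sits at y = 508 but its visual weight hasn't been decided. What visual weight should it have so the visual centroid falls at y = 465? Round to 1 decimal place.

w ≈ 61.2

Existing Σw = 15 (8 + 2 + 5); existing moment 8·75 + 2·382 + 5·596 = 4344.
Set Σw·y/Σw = 465: (4344 + 508w) = 465·(15 + w).
So w = (465·15 − 4344)/(508 − 465) = 2631/43 ≈ 61.19.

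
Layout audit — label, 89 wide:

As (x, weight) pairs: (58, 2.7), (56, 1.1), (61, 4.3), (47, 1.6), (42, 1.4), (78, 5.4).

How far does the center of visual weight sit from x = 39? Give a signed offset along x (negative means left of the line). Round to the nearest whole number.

≈ 24

Total weight = 2.7 + 1.1 + 4.3 + 1.6 + 1.4 + 5.4 = 16.5.
x: moment 1035.7 / weight 16.5 ≈ 62.77
Difference: 62.77 − 39 ≈ 23.77.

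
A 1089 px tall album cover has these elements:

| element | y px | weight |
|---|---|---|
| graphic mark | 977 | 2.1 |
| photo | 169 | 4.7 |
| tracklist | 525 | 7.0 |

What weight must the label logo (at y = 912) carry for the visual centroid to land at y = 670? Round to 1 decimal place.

w ≈ 11.3

Known weights sum to 2.1 + 4.7 + 7.0 = 13.8; their moment is 2.1·977 + 4.7·169 + 7.0·525 = 6521.0.
Set Σw·y/Σw = 670: (6521.0 + 912w) = 670·(13.8 + w).
So w = (670·13.8 − 6521.0)/(912 − 670) = 2725.0/242 ≈ 11.26.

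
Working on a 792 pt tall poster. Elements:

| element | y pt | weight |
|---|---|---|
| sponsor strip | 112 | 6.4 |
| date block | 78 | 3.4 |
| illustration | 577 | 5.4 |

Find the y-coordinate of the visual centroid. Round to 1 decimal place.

Total weight = 6.4 + 3.4 + 5.4 = 15.2.
Σw·y = 6.4·112 + 3.4·78 + 5.4·577 = 4097.8, so ȳ = 4097.8/15.2 ≈ 269.59.

y ≈ 269.6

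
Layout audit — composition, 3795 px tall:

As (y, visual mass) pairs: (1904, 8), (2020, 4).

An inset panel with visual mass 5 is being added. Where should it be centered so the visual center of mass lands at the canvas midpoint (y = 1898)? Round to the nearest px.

y ≈ 1791

New total weight: (8 + 4) + 5 = 17.
y: need Σw·y = 17·1898 = 32266. Existing = 8·1904 + 4·2020 = 23312. Remainder 8954 / 5 ≈ 1790.80.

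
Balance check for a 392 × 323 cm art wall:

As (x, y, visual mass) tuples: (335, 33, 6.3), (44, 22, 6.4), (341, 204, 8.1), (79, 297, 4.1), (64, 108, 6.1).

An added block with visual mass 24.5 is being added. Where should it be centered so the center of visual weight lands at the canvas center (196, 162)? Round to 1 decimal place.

(204.5, 208.7)

With the added block, Σw becomes 6.3 + 6.4 + 8.1 + 4.1 + 6.1 + 24.5 = 55.5.
x: target moment 55.5×196 = 10878.0; current 6.3·335 + 6.4·44 + 8.1·341 + 4.1·79 + 6.1·64 = 5868.5; the added block supplies 5009.5, so x = 5009.5/24.5 ≈ 204.47.
y: target moment 55.5×162 = 8991.0; current 6.3·33 + 6.4·22 + 8.1·204 + 4.1·297 + 6.1·108 = 3877.6; the added block supplies 5113.4, so y = 5113.4/24.5 ≈ 208.71.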